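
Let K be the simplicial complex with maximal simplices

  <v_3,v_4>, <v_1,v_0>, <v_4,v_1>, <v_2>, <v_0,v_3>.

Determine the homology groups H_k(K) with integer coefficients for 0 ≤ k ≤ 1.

H_0 ≅ Z^2,  H_1 ≅ Z.

Order the vertices as v_0 < v_1 < v_2 < v_3 < v_4. Listing each simplex with vertices in this order, K has dimension 1 with simplices:

  0-simplices (5): [v_0], [v_1], [v_2], [v_3], [v_4]
  1-simplices (4): [v_0,v_1], [v_0,v_3], [v_1,v_4], [v_3,v_4]

so the chain groups are C_0 ≅ Z^5, C_1 ≅ Z^4.

∂_1: C_1 → C_0 maps an edge to its endpoints' difference, ∂[p,q] = q − p. For instance
  ∂[v_3,v_4] = [v_4] − [v_3].
The 5×4 boundary matrix has rank 3 and Smith normal form diag(1,1,1).

Now H_k = ker ∂_k / im ∂_{k+1}, so:

  H_0: rank C_0 − rank ∂_1 = 5 − 3 = 2, and the invariant factors of ∂_1 are all 1, so H_0 ≅ Z^2.
  H_1: rank ker ∂_1 − rank ∂_2 = (4 − 3) − 0 = 1, and there is no ∂_2, so H_1 ≅ Z.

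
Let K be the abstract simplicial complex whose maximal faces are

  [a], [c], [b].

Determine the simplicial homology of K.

Fix the vertex order a < b < c and write every simplex with vertices in increasing order. Then dim K = 0 and the simplices of K are:

  0-simplices (3): a, b, c

so the chain groups are C_0 ≅ Z^3.

From H_k ≅ ker(∂_k) / im(∂_{k+1}) we obtain:

  H_0: rank C_0 − rank ∂_1 = 3 − 0 = 3, and there is no ∂_1, so H_0 = Z^3.

H_0 = Z^3.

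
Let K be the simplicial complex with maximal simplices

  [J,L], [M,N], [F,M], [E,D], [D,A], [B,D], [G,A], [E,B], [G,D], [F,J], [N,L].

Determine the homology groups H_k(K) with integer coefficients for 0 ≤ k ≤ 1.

H_0 = Z^2,  H_1 = Z^3.

Fix the vertex order A < B < D < E < F < G < J < L < M < N and write every simplex with vertices in increasing order. Then dim K = 1 and the simplices of K are:

  0-simplices (10): A, B, D, E, F, G, J, L, M, N
  1-simplices (11): AD, AG, BD, BE, DE, DG, FJ, FM, JL, LN, MN

giving chain groups C_0 ≅ Z^10, C_1 ≅ Z^11.

∂_1: C_1 → C_0 is given by ∂[p,q] = [q] − [p].
As a 10×11 matrix over Z this has rank 8, with invariant factors (1,1,1,1,1,1,1,1).

Reading off H_k = ker ∂_k / im ∂_{k+1}:

  H_0: rank C_0 − rank ∂_1 = 10 − 8 = 2, and the invariant factors of ∂_1 are all 1, so H_0 ≅ Z^2.
  H_1: rank ker ∂_1 − rank ∂_2 = (11 − 8) − 0 = 3, and there is no ∂_2, so H_1 ≅ Z^3.

(K is a triangulation of the disjoint union of a wedge of 2 circles and the circle S^1.)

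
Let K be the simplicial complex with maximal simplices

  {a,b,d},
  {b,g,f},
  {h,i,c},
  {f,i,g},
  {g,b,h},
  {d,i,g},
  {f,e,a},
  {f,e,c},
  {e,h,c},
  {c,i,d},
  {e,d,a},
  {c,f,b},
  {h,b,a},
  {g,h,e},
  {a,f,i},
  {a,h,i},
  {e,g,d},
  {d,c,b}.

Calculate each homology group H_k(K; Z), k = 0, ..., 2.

We work with the vertex ordering a < b < c < d < e < f < g < h < i. The simplices of K, each written with vertices in increasing order, are:

  0-simplices (9): a, b, c, d, e, f, g, h, i
  1-simplices (27): ab, ad, ae, af, ah, ai, bc, bd, bf, bg, bh, cd, ce, cf, ch, ci, de, dg, di, ef, eg, eh, fg, fi, gh, gi, hi
  2-simplices (18): abd, abh, ade, aef, afi, ahi, bcd, bcf, bfg, bgh, cdi, cef, ceh, chi, deg, dgi, egh, fgi

giving chain groups C_0 ≅ Z^9, C_1 ≅ Z^27, C_2 ≅ Z^18.

Boundary ∂_1: C_1 → C_0 sends each edge [p,q] (with p < q) to q − p.
As a 9×27 matrix over Z this has rank 8, with invariant factors (1,1,1,1,1,1,1,1).

Boundary ∂_2: C_2 → C_1 acts by ∂[p,q,r] = [q,r] − [p,r] + [p,q]. For instance
  ∂egh = gh − eh + eg,
  ∂abh = bh − ah + ab.
The 27×18 boundary matrix has rank 17 and Smith normal form diag(1,1,1,1,1,1,1,1,1,1,1,1,1,1,1,1,1).

Now H_k = ker ∂_k / im ∂_{k+1}, so:

  H_0: rank C_0 − rank ∂_1 = 9 − 8 = 1, and the invariant factors of ∂_1 are all 1, so H_0 = Z.
  H_1: rank ker ∂_1 − rank ∂_2 = (27 − 8) − 17 = 2, and the invariant factors of ∂_2 are all 1, so H_1 = Z^2.
  H_2: rank ker ∂_2 − rank ∂_3 = (18 − 17) − 0 = 1, and there is no ∂_3, so H_2 = Z.

As a check, the Euler characteristic is 9 − 27 + 18 = 0, which agrees with 1 − 2 + 1 = 0.
(K is a triangulation of the torus T^2.)

H_0 ≅ Z,  H_1 ≅ Z^2,  H_2 ≅ Z.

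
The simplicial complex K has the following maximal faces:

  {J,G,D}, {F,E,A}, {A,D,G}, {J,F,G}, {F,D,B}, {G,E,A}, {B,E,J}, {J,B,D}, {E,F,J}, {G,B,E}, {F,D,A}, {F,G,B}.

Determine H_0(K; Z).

Take the total order A < B < D < E < F < G < J on the vertex set. Then K (dimension 2) consists of the simplices:

  0-simplices (7): A, B, D, E, F, G, J
  1-simplices (18): AD, AE, AF, AG, BD, BE, BF, BG, BJ, DF, DG, DJ, EF, EG, EJ, FG, FJ, GJ
  2-simplices (12): ADF, ADG, AEF, AEG, BDF, BDJ, BEG, BEJ, BFG, DGJ, EFJ, FGJ

giving chain groups C_0 ≅ Z^7, C_1 ≅ Z^18, C_2 ≅ Z^12.

Boundary ∂_1: C_1 → C_0 maps an edge to its endpoints' difference, ∂[p,q] = q − p.
The 7×18 boundary matrix has rank 6 and Smith normal form diag(1,1,1,1,1,1).

∂_2: C_2 → C_1 sends each 2-simplex [p,q,r] to [q,r] − [p,r] + [p,q]. For instance
  ∂AEF = EF − AF + AE,
  ∂AEG = EG − AG + AE.
The resulting 18×12 matrix has rank 12, and its Smith normal form has invariant factors (1,1,1,1,1,1,1,1,1,1,1,2).

Computing H_k = (kernel of ∂_k) / (image of ∂_{k+1}):

  H_0: rank C_0 − rank ∂_1 = 7 − 6 = 1, and the invariant factors of ∂_1 are all 1, so H_0 ≅ Z.

(K is a triangulation of the real projective plane RP^2.)

H_0 = Z.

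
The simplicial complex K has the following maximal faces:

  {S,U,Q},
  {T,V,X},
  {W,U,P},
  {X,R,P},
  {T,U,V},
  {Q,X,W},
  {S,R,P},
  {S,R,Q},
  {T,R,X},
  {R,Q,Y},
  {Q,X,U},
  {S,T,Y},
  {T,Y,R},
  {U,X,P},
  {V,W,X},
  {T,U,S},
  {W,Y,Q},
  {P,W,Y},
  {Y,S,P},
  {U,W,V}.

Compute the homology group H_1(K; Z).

K has 10 vertices, 30 edges, 20 triangles.
rank ∂_1 = 9, rank ∂_2 = 20 ⇒ b_1 = 30 − 9 − 20 = 1; ∂_2 has invariant factor(s) [2] giving torsion. So H_1 ≅ Z ⊕ Z/2.

H_1 ≅ Z ⊕ Z/2.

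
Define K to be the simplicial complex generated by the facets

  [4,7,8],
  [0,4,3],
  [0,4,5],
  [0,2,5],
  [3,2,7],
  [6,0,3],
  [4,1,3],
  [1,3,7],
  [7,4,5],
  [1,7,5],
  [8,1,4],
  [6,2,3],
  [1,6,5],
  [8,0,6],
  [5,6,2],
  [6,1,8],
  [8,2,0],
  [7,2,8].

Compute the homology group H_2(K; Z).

K has 9 vertices, 27 edges, 18 triangles.
rank ∂_2 = 18, rank ∂_3 = 0 ⇒ b_2 = 18 − 18 − 0 = 0. So H_2 ≅ 0.

H_2 = 0.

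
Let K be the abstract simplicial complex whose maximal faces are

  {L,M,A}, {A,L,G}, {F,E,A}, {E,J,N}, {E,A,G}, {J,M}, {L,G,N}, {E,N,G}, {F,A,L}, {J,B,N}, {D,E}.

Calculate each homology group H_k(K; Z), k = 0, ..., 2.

H_0 = Z,  H_1 = Z,  H_2 = 0.

Fix the vertex order A < B < D < E < F < G < J < L < M < N and write every simplex with vertices in increasing order. Then dim K = 2 and the simplices of K are:

  0-simplices (10): A, B, D, E, F, G, J, L, M, N
  1-simplices (19): AE, AF, AG, AL, AM, BJ, BN, DE, EF, EG, EJ, EN, FL, GL, GN, JM, JN, LM, LN
  2-simplices (9): AEF, AEG, AFL, AGL, ALM, BJN, EGN, EJN, GLN

giving chain groups C_0 ≅ Z^10, C_1 ≅ Z^19, C_2 ≅ Z^9.

The boundary map ∂_1: C_1 → C_0 is given by ∂[p,q] = [q] − [p].
As a 10×19 matrix over Z this has rank 9, with invariant factors (1,1,1,1,1,1,1,1,1).

∂_2: C_2 → C_1 acts by ∂[p,q,r] = [q,r] − [p,r] + [p,q]. For instance
  ∂AFL = FL − AL + AF,
  ∂ALM = LM − AM + AL.
The 19×9 boundary matrix has rank 9 and Smith normal form diag(1,1,1,1,1,1,1,1,1).

From H_k ≅ ker(∂_k) / im(∂_{k+1}) we obtain:

  H_0: rank C_0 − rank ∂_1 = 10 − 9 = 1, and the invariant factors of ∂_1 are all 1, so H_0 ≅ Z.
  H_1: rank ker ∂_1 − rank ∂_2 = (19 − 9) − 9 = 1, and the invariant factors of ∂_2 are all 1, so H_1 ≅ Z.
  H_2: rank ker ∂_2 − rank ∂_3 = (9 − 9) − 0 = 0, and there is no ∂_3, so H_2 ≅ 0.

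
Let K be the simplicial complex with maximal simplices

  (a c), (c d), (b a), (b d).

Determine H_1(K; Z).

H_1 = Z.

Take the total order a < b < c < d on the vertex set. Then K (dimension 1) consists of the simplices:

  0-simplices (4): a, b, c, d
  1-simplices (4): ab, ac, bd, cd

giving chain groups C_0 ≅ Z^4, C_1 ≅ Z^4.

The boundary map ∂_1: C_1 → C_0 sends each edge [p,q] (with p < q) to q − p.
This gives a 4×4 integer matrix of rank 3; reducing to Smith normal form yields diagonal entries (1,1,1).

Reading off H_k = ker ∂_k / im ∂_{k+1}:

  H_1: rank ker ∂_1 − rank ∂_2 = (4 − 3) − 0 = 1, and there is no ∂_2, so H_1 = Z.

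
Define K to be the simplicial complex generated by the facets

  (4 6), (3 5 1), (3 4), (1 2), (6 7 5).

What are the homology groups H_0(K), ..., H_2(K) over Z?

Take the total order 1 < 2 < 3 < 4 < 5 < 6 < 7 on the vertex set. Then K (dimension 2) consists of the simplices:

  0-simplices (7): [1], [2], [3], [4], [5], [6], [7]
  1-simplices (9): [1,2], [1,3], [1,5], [3,4], [3,5], [4,6], [5,6], [5,7], [6,7]
  2-simplices (2): [1,3,5], [5,6,7]

so the chain groups are C_0 ≅ Z^7, C_1 ≅ Z^9, C_2 ≅ Z^2.

The boundary map ∂_1: C_1 → C_0 sends each edge [p,q] (with p < q) to q − p. For instance
  ∂[5,7] = [7] − [5].
As a 7×9 matrix over Z this has rank 6, with invariant factors (1,1,1,1,1,1).

Boundary ∂_2: C_2 → C_1 sends each 2-simplex [p,q,r] to [q,r] − [p,r] + [p,q]. For instance
  ∂[5,6,7] = [6,7] − [5,7] + [5,6],
  ∂[1,3,5] = [3,5] − [1,5] + [1,3].
The resulting 9×2 matrix has rank 2, and its Smith normal form has invariant factors (1,1).

From H_k ≅ ker(∂_k) / im(∂_{k+1}) we obtain:

  H_0: rank C_0 − rank ∂_1 = 7 − 6 = 1, and the invariant factors of ∂_1 are all 1, so H_0 = Z.
  H_1: rank ker ∂_1 − rank ∂_2 = (9 − 6) − 2 = 1, and the invariant factors of ∂_2 are all 1, so H_1 = Z.
  H_2: rank ker ∂_2 − rank ∂_3 = (2 − 2) − 0 = 0, and there is no ∂_3, so H_2 = 0.

As a check, the Euler characteristic is 7 − 9 + 2 = 0, which agrees with 1 − 1 + 0 = 0.

H_0 = Z,  H_1 = Z,  H_2 = 0.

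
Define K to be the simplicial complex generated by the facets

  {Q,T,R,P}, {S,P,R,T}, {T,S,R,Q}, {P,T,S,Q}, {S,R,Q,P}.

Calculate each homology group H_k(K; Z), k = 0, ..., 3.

H_0 ≅ Z,  H_1 = 0,  H_2 = 0,  H_3 ≅ Z.

Order the vertices as P < Q < R < S < T. Listing each simplex with vertices in this order, K has dimension 3 with simplices:

  0-simplices (5): P, Q, R, S, T
  1-simplices (10): PQ, PR, PS, PT, QR, QS, QT, RS, RT, ST
  2-simplices (10): PQR, PQS, PQT, PRS, PRT, PST, QRS, QRT, QST, RST
  3-simplices (5): PQRS, PQRT, PQST, PRST, QRST

Hence C_0 ≅ Z^5, C_1 ≅ Z^10, C_2 ≅ Z^10, C_3 ≅ Z^5.

The boundary map ∂_1: C_1 → C_0 maps an edge to its endpoints' difference, ∂[p,q] = q − p. For instance
  ∂QT = T − Q.
This gives a 5×10 integer matrix of rank 4; reducing to Smith normal form yields diagonal entries (1,1,1,1).

Boundary ∂_2: C_2 → C_1 acts by ∂[p,q,r] = [q,r] − [p,r] + [p,q]. For instance
  ∂PRS = RS − PS + PR,
  ∂PST = ST − PT + PS.
As a 10×10 matrix over Z this has rank 6, with invariant factors (1,1,1,1,1,1).

∂_3: C_3 → C_2 sends each 3-simplex σ to the alternating sum Σ_i (−1)^i (σ with its i-th vertex removed). For instance
  ∂PRST = RST − PST + PRT − PRS,
  ∂PQRT = QRT − PRT + PQT − PQR.
This gives a 10×5 integer matrix of rank 4; reducing to Smith normal form yields diagonal entries (1,1,1,1).

Computing H_k = (kernel of ∂_k) / (image of ∂_{k+1}):

  H_0: rank C_0 − rank ∂_1 = 5 − 4 = 1, and the invariant factors of ∂_1 are all 1, so H_0 ≅ Z.
  H_1: rank ker ∂_1 − rank ∂_2 = (10 − 4) − 6 = 0, and the invariant factors of ∂_2 are all 1, so H_1 ≅ 0.
  H_2: rank ker ∂_2 − rank ∂_3 = (10 − 6) − 4 = 0, and the invariant factors of ∂_3 are all 1, so H_2 ≅ 0.
  H_3: rank ker ∂_3 − rank ∂_4 = (5 − 4) − 0 = 1, and there is no ∂_4, so H_3 ≅ Z.

As a check, the Euler characteristic is 5 − 10 + 10 − 5 = 0, which agrees with 1 − 0 + 0 − 1 = 0.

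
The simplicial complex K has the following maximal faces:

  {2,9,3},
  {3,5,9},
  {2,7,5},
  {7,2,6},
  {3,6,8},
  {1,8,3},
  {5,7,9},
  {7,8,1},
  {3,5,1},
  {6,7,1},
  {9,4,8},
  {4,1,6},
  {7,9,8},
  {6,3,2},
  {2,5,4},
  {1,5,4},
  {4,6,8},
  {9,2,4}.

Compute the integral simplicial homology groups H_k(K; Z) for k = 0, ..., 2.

Order the vertices as 1 < 2 < 3 < 4 < 5 < 6 < 7 < 8 < 9. Listing each simplex with vertices in this order, K has dimension 2 with simplices:

  0-simplices (9): [1], [2], [3], [4], [5], [6], [7], [8], [9]
  1-simplices (27): (27 of them)
  2-simplices (18): [1,3,5], [1,3,8], [1,4,5], [1,4,6], [1,6,7], [1,7,8], [2,3,6], [2,3,9], [2,4,5], [2,4,9], [2,5,7], [2,6,7], [3,5,9], [3,6,8], [4,6,8], [4,8,9], [5,7,9], [7,8,9]

giving chain groups C_0 ≅ Z^9, C_1 ≅ Z^27, C_2 ≅ Z^18.

The boundary map ∂_1: C_1 → C_0 sends each edge [p,q] (with p < q) to q − p.
The resulting 9×27 matrix has rank 8, and its Smith normal form has invariant factors (1,1,1,1,1,1,1,1).

The boundary map ∂_2: C_2 → C_1 acts by ∂[p,q,r] = [q,r] − [p,r] + [p,q]. For instance
  ∂[1,6,7] = [6,7] − [1,7] + [1,6],
  ∂[1,3,8] = [3,8] − [1,8] + [1,3].
The 27×18 boundary matrix has rank 18 and Smith normal form diag(1,1,1,1,1,1,1,1,1,1,1,1,1,1,1,1,1,2).

From H_k ≅ ker(∂_k) / im(∂_{k+1}) we obtain:

  H_0: rank C_0 − rank ∂_1 = 9 − 8 = 1, and the invariant factors of ∂_1 are all 1, so H_0 ≅ Z.
  H_1: rank ker ∂_1 − rank ∂_2 = (27 − 8) − 18 = 1, and ∂_2 has invariant factor 2 > 1, so H_1 ≅ Z ⊕ Z/2.
  H_2: rank ker ∂_2 − rank ∂_3 = (18 − 18) − 0 = 0, and there is no ∂_3, so H_2 ≅ 0.

(K is a triangulation of the Klein bottle.)

H_0 ≅ Z,  H_1 ≅ Z ⊕ Z/2,  H_2 = 0.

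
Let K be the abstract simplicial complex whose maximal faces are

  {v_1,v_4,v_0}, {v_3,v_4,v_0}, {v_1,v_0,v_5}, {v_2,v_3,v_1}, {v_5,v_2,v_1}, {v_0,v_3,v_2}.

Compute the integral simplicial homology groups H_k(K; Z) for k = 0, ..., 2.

H_0 = Z,  H_1 = Z,  H_2 = 0.

We work with the vertex ordering v_0 < v_1 < v_2 < v_3 < v_4 < v_5. The simplices of K, each written with vertices in increasing order, are:

  0-simplices (6): [v_0], [v_1], [v_2], [v_3], [v_4], [v_5]
  1-simplices (12): [v_0,v_1], [v_0,v_2], [v_0,v_3], [v_0,v_4], [v_0,v_5], [v_1,v_2], [v_1,v_3], [v_1,v_4], [v_1,v_5], [v_2,v_3], [v_2,v_5], [v_3,v_4]
  2-simplices (6): [v_0,v_1,v_4], [v_0,v_1,v_5], [v_0,v_2,v_3], [v_0,v_3,v_4], [v_1,v_2,v_3], [v_1,v_2,v_5]

so the chain groups are C_0 ≅ Z^6, C_1 ≅ Z^12, C_2 ≅ Z^6.

∂_1: C_1 → C_0 sends each edge [p,q] (with p < q) to q − p.
The resulting 6×12 matrix has rank 5, and its Smith normal form has invariant factors (1,1,1,1,1).

∂_2: C_2 → C_1 maps a triangle to the signed sum of its edges. For instance
  ∂[v_0,v_1,v_5] = [v_1,v_5] − [v_0,v_5] + [v_0,v_1],
  ∂[v_1,v_2,v_5] = [v_2,v_5] − [v_1,v_5] + [v_1,v_2].
As a 12×6 matrix over Z this has rank 6, with invariant factors (1,1,1,1,1,1).

Reading off H_k = ker ∂_k / im ∂_{k+1}:

  H_0: rank C_0 − rank ∂_1 = 6 − 5 = 1, and the invariant factors of ∂_1 are all 1, so H_0 = Z.
  H_1: rank ker ∂_1 − rank ∂_2 = (12 − 5) − 6 = 1, and the invariant factors of ∂_2 are all 1, so H_1 = Z.
  H_2: rank ker ∂_2 − rank ∂_3 = (6 − 6) − 0 = 0, and there is no ∂_3, so H_2 = 0.

As a check, the Euler characteristic is 6 − 12 + 6 = 0, which agrees with 1 − 1 + 0 = 0.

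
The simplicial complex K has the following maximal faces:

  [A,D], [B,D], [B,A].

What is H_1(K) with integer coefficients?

Take the total order A < B < D on the vertex set. Then K (dimension 1) consists of the simplices:

  0-simplices (3): A, B, D
  1-simplices (3): AB, AD, BD

so the chain groups are C_0 ≅ Z^3, C_1 ≅ Z^3.

The boundary map ∂_1: C_1 → C_0 sends each edge [p,q] (with p < q) to q − p.
The 3×3 boundary matrix has rank 2 and Smith normal form diag(1,1).

From H_k ≅ ker(∂_k) / im(∂_{k+1}) we obtain:

  H_1: rank ker ∂_1 − rank ∂_2 = (3 − 2) − 0 = 1, and there is no ∂_2, so H_1 ≅ Z.

H_1 = Z.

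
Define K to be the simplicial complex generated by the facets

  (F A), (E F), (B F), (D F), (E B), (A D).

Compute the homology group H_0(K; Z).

H_0 = Z.

Take the total order A < B < D < E < F on the vertex set. Then K (dimension 1) consists of the simplices:

  0-simplices (5): A, B, D, E, F
  1-simplices (6): AD, AF, BE, BF, DF, EF

so the chain groups are C_0 ≅ Z^5, C_1 ≅ Z^6.

The boundary map ∂_1: C_1 → C_0 maps an edge to its endpoints' difference, ∂[p,q] = q − p.
This gives a 5×6 integer matrix of rank 4; reducing to Smith normal form yields diagonal entries (1,1,1,1).

From H_k ≅ ker(∂_k) / im(∂_{k+1}) we obtain:

  H_0: rank C_0 − rank ∂_1 = 5 − 4 = 1, and the invariant factors of ∂_1 are all 1, so H_0 ≅ Z.

(K is a triangulation of a wedge of 2 circles.)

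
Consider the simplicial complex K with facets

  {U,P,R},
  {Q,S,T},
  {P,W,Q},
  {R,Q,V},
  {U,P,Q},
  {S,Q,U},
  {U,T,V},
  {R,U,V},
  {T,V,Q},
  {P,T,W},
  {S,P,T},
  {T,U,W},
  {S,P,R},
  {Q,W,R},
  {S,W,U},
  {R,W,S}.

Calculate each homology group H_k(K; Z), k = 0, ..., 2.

H_0 ≅ Z,  H_1 ≅ Z^2,  H_2 ≅ Z.

Order the vertices as P < Q < R < S < T < U < V < W. Listing each simplex with vertices in this order, K has dimension 2 with simplices:

  0-simplices (8): P, Q, R, S, T, U, V, W
  1-simplices (24): PQ, PR, PS, PT, PU, PW, QR, QS, QT, QU, QV, QW, RS, RU, RV, RW, ST, SU, SW, TU, TV, TW, UV, UW
  2-simplices (16): PQU, PQW, PRS, PRU, PST, PTW, QRV, QRW, QST, QSU, QTV, RSW, RUV, SUW, TUV, TUW

so the chain groups are C_0 ≅ Z^8, C_1 ≅ Z^24, C_2 ≅ Z^16.

Boundary ∂_1: C_1 → C_0 sends each edge [p,q] (with p < q) to q − p.
The 8×24 boundary matrix has rank 7 and Smith normal form diag(1,1,1,1,1,1,1).

∂_2: C_2 → C_1 acts by ∂[p,q,r] = [q,r] − [p,r] + [p,q]. For instance
  ∂PQW = QW − PW + PQ,
  ∂QTV = TV − QV + QT.
As a 24×16 matrix over Z this has rank 15, with invariant factors (1,1,1,1,1,1,1,1,1,1,1,1,1,1,1).

Now H_k = ker ∂_k / im ∂_{k+1}, so:

  H_0: rank C_0 − rank ∂_1 = 8 − 7 = 1, and the invariant factors of ∂_1 are all 1, so H_0 = Z.
  H_1: rank ker ∂_1 − rank ∂_2 = (24 − 7) − 15 = 2, and the invariant factors of ∂_2 are all 1, so H_1 = Z^2.
  H_2: rank ker ∂_2 − rank ∂_3 = (16 − 15) − 0 = 1, and there is no ∂_3, so H_2 = Z.

(K is a triangulation of the torus T^2.)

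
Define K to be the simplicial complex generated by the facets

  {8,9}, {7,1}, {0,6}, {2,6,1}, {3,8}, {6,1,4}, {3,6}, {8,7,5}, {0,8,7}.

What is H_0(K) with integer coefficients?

H_0 ≅ Z.

K has 10 vertices, 15 edges, 4 triangles.
rank ∂_0 = 0, rank ∂_1 = 9 ⇒ b_0 = 10 − 0 − 9 = 1; all invariant factors of ∂_1 are 1 so no torsion. So H_0 ≅ Z.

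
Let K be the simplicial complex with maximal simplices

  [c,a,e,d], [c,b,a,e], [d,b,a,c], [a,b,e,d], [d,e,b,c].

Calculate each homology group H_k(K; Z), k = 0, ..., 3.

Take the total order a < b < c < d < e on the vertex set. Then K (dimension 3) consists of the simplices:

  0-simplices (5): a, b, c, d, e
  1-simplices (10): ab, ac, ad, ae, bc, bd, be, cd, ce, de
  2-simplices (10): abc, abd, abe, acd, ace, ade, bcd, bce, bde, cde
  3-simplices (5): abcd, abce, abde, acde, bcde

Hence C_0 ≅ Z^5, C_1 ≅ Z^10, C_2 ≅ Z^10, C_3 ≅ Z^5.

∂_1: C_1 → C_0 maps an edge to its endpoints' difference, ∂[p,q] = q − p.
As a 5×10 matrix over Z this has rank 4, with invariant factors (1,1,1,1).

Boundary ∂_2: C_2 → C_1 maps a triangle to the signed sum of its edges. For instance
  ∂ace = ce − ae + ac,
  ∂abe = be − ae + ab.
This gives a 10×10 integer matrix of rank 6; reducing to Smith normal form yields diagonal entries (1,1,1,1,1,1).

∂_3: C_3 → C_2 sends each 3-simplex σ to the alternating sum Σ_i (−1)^i (σ with its i-th vertex removed). For instance
  ∂abde = bde − ade + abe − abd,
  ∂abcd = bcd − acd + abd − abc.
As a 10×5 matrix over Z this has rank 4, with invariant factors (1,1,1,1).

Now H_k = ker ∂_k / im ∂_{k+1}, so:

  H_0: rank C_0 − rank ∂_1 = 5 − 4 = 1, and the invariant factors of ∂_1 are all 1, so H_0 ≅ Z.
  H_1: rank ker ∂_1 − rank ∂_2 = (10 − 4) − 6 = 0, and the invariant factors of ∂_2 are all 1, so H_1 ≅ 0.
  H_2: rank ker ∂_2 − rank ∂_3 = (10 − 6) − 4 = 0, and the invariant factors of ∂_3 are all 1, so H_2 ≅ 0.
  H_3: rank ker ∂_3 − rank ∂_4 = (5 − 4) − 0 = 1, and there is no ∂_4, so H_3 ≅ Z.

(K is a triangulation of the 3-sphere S^3.)

H_0 = Z,  H_1 = 0,  H_2 = 0,  H_3 = Z.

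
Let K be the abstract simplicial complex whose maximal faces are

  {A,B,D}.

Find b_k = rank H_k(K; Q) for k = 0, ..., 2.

b_0 = 1, b_1 = 0, b_2 = 0.

Take the total order A < B < D on the vertex set. Then K (dimension 2) consists of the simplices:

  0-simplices (3): A, B, D
  1-simplices (3): AB, AD, BD
  2-simplices (1): ABD

so the chain groups are C_0 ≅ Z^3, C_1 ≅ Z^3, C_2 ≅ Z^1.

The boundary map ∂_1: C_1 → C_0 sends each edge [p,q] (with p < q) to q − p. For instance
  ∂AB = B − A.
The 3×3 boundary matrix has rank 2 and Smith normal form diag(1,1).

Boundary ∂_2: C_2 → C_1 acts by ∂[p,q,r] = [q,r] − [p,r] + [p,q]. For instance
  ∂ABD = BD − AD + AB.
As a 3×1 matrix over Z this has rank 1, with invariant factors (1).

Computing H_k = (kernel of ∂_k) / (image of ∂_{k+1}):

  H_0: rank C_0 − rank ∂_1 = 3 − 2 = 1, and the invariant factors of ∂_1 are all 1, so H_0 = Z.
  H_1: rank ker ∂_1 − rank ∂_2 = (3 − 2) − 1 = 0, and the invariant factors of ∂_2 are all 1, so H_1 = 0.
  H_2: rank ker ∂_2 − rank ∂_3 = (1 − 1) − 0 = 0, and there is no ∂_3, so H_2 = 0.

(K is a triangulation of the 2-simplex.)

Hence the Betti numbers are b_0 = 1, b_1 = 0, b_2 = 0.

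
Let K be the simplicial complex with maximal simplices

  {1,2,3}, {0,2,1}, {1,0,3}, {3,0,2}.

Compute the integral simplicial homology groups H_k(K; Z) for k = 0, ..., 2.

H_0 ≅ Z,  H_1 = 0,  H_2 ≅ Z.

Take the total order 0 < 1 < 2 < 3 on the vertex set. Then K (dimension 2) consists of the simplices:

  0-simplices (4): [0], [1], [2], [3]
  1-simplices (6): [0,1], [0,2], [0,3], [1,2], [1,3], [2,3]
  2-simplices (4): [0,1,2], [0,1,3], [0,2,3], [1,2,3]

so the chain groups are C_0 ≅ Z^4, C_1 ≅ Z^6, C_2 ≅ Z^4.

Boundary ∂_1: C_1 → C_0 maps an edge to its endpoints' difference, ∂[p,q] = q − p. For instance
  ∂[0,3] = [3] − [0].
The resulting 4×6 matrix has rank 3, and its Smith normal form has invariant factors (1,1,1).

∂_2: C_2 → C_1 sends each 2-simplex [p,q,r] to [q,r] − [p,r] + [p,q]. For instance
  ∂[1,2,3] = [2,3] − [1,3] + [1,2],
  ∂[0,1,3] = [1,3] − [0,3] + [0,1].
As a 6×4 matrix over Z this has rank 3, with invariant factors (1,1,1).

Computing H_k = (kernel of ∂_k) / (image of ∂_{k+1}):

  H_0: rank C_0 − rank ∂_1 = 4 − 3 = 1, and the invariant factors of ∂_1 are all 1, so H_0 ≅ Z.
  H_1: rank ker ∂_1 − rank ∂_2 = (6 − 3) − 3 = 0, and the invariant factors of ∂_2 are all 1, so H_1 ≅ 0.
  H_2: rank ker ∂_2 − rank ∂_3 = (4 − 3) − 0 = 1, and there is no ∂_3, so H_2 ≅ Z.

As a check, the Euler characteristic is 4 − 6 + 4 = 2, which agrees with 1 − 0 + 1 = 2.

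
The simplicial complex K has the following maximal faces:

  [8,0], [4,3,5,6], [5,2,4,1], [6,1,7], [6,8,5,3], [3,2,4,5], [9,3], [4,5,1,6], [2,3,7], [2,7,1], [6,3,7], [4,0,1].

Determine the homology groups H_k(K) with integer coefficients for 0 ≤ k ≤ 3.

H_0 ≅ Z,  H_1 ≅ Z,  H_2 ≅ Z,  H_3 = 0.

Order the vertices as 0 < 1 < 2 < 3 < 4 < 5 < 6 < 7 < 8 < 9. Listing each simplex with vertices in this order, K has dimension 3 with simplices:

  0-simplices (10): [0], [1], [2], [3], [4], [5], [6], [7], [8], [9]
  1-simplices (24): (24 of them)
  2-simplices (20): (20 of them)
  3-simplices (5): [1,2,4,5], [1,4,5,6], [2,3,4,5], [3,4,5,6], [3,5,6,8]

so the chain groups are C_0 ≅ Z^10, C_1 ≅ Z^24, C_2 ≅ Z^20, C_3 ≅ Z^5.

The boundary map ∂_1: C_1 → C_0 is given by ∂[p,q] = [q] − [p].
This gives a 10×24 integer matrix of rank 9; reducing to Smith normal form yields diagonal entries (1,1,1,1,1,1,1,1,1).

∂_2: C_2 → C_1 maps a triangle to the signed sum of its edges. For instance
  ∂[3,6,8] = [6,8] − [3,8] + [3,6],
  ∂[5,6,8] = [6,8] − [5,8] + [5,6].
This gives a 24×20 integer matrix of rank 14; reducing to Smith normal form yields diagonal entries (1,1,1,1,1,1,1,1,1,1,1,1,1,1).

The boundary map ∂_3: C_3 → C_2 sends each 3-simplex σ to the alternating sum Σ_i (−1)^i (σ with its i-th vertex removed). For instance
  ∂[2,3,4,5] = [3,4,5] − [2,4,5] + [2,3,5] − [2,3,4],
  ∂[1,4,5,6] = [4,5,6] − [1,5,6] + [1,4,6] − [1,4,5].
As a 20×5 matrix over Z this has rank 5, with invariant factors (1,1,1,1,1).

Computing H_k = (kernel of ∂_k) / (image of ∂_{k+1}):

  H_0: rank C_0 − rank ∂_1 = 10 − 9 = 1, and the invariant factors of ∂_1 are all 1, so H_0 = Z.
  H_1: rank ker ∂_1 − rank ∂_2 = (24 − 9) − 14 = 1, and the invariant factors of ∂_2 are all 1, so H_1 = Z.
  H_2: rank ker ∂_2 − rank ∂_3 = (20 − 14) − 5 = 1, and the invariant factors of ∂_3 are all 1, so H_2 = Z.
  H_3: rank ker ∂_3 − rank ∂_4 = (5 − 5) − 0 = 0, and there is no ∂_4, so H_3 = 0.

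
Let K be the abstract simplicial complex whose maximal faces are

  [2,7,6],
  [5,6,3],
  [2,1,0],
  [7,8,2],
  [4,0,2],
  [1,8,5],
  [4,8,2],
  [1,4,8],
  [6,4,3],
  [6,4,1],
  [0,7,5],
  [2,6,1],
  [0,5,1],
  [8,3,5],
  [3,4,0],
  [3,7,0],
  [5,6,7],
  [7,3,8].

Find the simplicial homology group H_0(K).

Fix the vertex order 0 < 1 < 2 < 3 < 4 < 5 < 6 < 7 < 8 and write every simplex with vertices in increasing order. Then dim K = 2 and the simplices of K are:

  0-simplices (9): [0], [1], [2], [3], [4], [5], [6], [7], [8]
  1-simplices (27): (27 of them)
  2-simplices (18): [0,1,2], [0,1,5], [0,2,4], [0,3,4], [0,3,7], [0,5,7], [1,2,6], [1,4,6], [1,4,8], [1,5,8], [2,4,8], [2,6,7], [2,7,8], [3,4,6], [3,5,6], [3,5,8], [3,7,8], [5,6,7]

giving chain groups C_0 ≅ Z^9, C_1 ≅ Z^27, C_2 ≅ Z^18.

Boundary ∂_1: C_1 → C_0 maps an edge to its endpoints' difference, ∂[p,q] = q − p.
The 9×27 boundary matrix has rank 8 and Smith normal form diag(1,1,1,1,1,1,1,1).

The boundary map ∂_2: C_2 → C_1 acts by ∂[p,q,r] = [q,r] − [p,r] + [p,q]. For instance
  ∂[0,1,5] = [1,5] − [0,5] + [0,1],
  ∂[3,4,6] = [4,6] − [3,6] + [3,4].
As a 27×18 matrix over Z this has rank 18, with invariant factors (1,1,1,1,1,1,1,1,1,1,1,1,1,1,1,1,1,2).

From H_k ≅ ker(∂_k) / im(∂_{k+1}) we obtain:

  H_0: rank C_0 − rank ∂_1 = 9 − 8 = 1, and the invariant factors of ∂_1 are all 1, so H_0 ≅ Z.

(K is a triangulation of the Klein bottle.)

H_0 = Z.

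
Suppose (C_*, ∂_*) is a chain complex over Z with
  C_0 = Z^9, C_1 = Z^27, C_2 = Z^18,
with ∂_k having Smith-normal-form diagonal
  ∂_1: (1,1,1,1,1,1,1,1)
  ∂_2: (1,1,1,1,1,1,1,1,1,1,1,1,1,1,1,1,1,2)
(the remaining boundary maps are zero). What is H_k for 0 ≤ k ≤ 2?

H_0: b_0 = 9 − 0 − 8 = 1; torsion from ∂_1 factors > 1: none. So H_0 = Z.
H_1: b_1 = 27 − 8 − 18 = 1; torsion from ∂_2 factors > 1: [2]. So H_1 = Z ⊕ Z_2.
H_2: b_2 = 18 − 18 − 0 = 0; torsion from ∂_3 factors > 1: none. So H_2 = 0.

H_0 = Z,  H_1 = Z ⊕ Z_2,  H_2 = 0.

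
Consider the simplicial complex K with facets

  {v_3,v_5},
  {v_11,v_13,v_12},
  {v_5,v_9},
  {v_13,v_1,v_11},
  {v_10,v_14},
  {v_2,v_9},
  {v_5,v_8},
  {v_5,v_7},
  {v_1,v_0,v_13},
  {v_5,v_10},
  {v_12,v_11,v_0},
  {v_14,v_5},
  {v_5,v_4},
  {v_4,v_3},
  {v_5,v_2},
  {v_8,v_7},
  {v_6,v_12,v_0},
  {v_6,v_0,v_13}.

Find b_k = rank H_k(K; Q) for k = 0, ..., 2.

We work with the vertex ordering v_0 < v_1 < v_2 < v_3 < v_4 < v_5 < v_6 < v_7 < v_8 < v_9 < v_10 < v_11 < v_12 < v_13 < v_14. The simplices of K, each written with vertices in increasing order, are:

  0-simplices (15): [v_0], [v_1], [v_2], [v_3], [v_4], [v_5], [v_6], [v_7], [v_8], [v_9], [v_10], [v_11], [v_12], [v_13], [v_14]
  1-simplices (24): (24 of them)
  2-simplices (6): [v_0,v_1,v_13], [v_0,v_6,v_12], [v_0,v_6,v_13], [v_0,v_11,v_12], [v_1,v_11,v_13], [v_11,v_12,v_13]

so the chain groups are C_0 ≅ Z^15, C_1 ≅ Z^24, C_2 ≅ Z^6.

∂_1: C_1 → C_0 sends each edge [p,q] (with p < q) to q − p.
The 15×24 boundary matrix has rank 13 and Smith normal form diag(1,1,1,1,1,1,1,1,1,1,1,1,1).

∂_2: C_2 → C_1 maps a triangle to the signed sum of its edges. For instance
  ∂[v_11,v_12,v_13] = [v_12,v_13] − [v_11,v_13] + [v_11,v_12],
  ∂[v_0,v_6,v_13] = [v_6,v_13] − [v_0,v_13] + [v_0,v_6].
The 24×6 boundary matrix has rank 6 and Smith normal form diag(1,1,1,1,1,1).

Computing H_k = (kernel of ∂_k) / (image of ∂_{k+1}):

  H_0: rank C_0 − rank ∂_1 = 15 − 13 = 2, and the invariant factors of ∂_1 are all 1, so H_0 ≅ Z^2.
  H_1: rank ker ∂_1 − rank ∂_2 = (24 − 13) − 6 = 5, and the invariant factors of ∂_2 are all 1, so H_1 ≅ Z^5.
  H_2: rank ker ∂_2 − rank ∂_3 = (6 − 6) − 0 = 0, and there is no ∂_3, so H_2 ≅ 0.

Hence the Betti numbers are b_0 = 2, b_1 = 5, b_2 = 0.

b_0 = 2, b_1 = 5, b_2 = 0.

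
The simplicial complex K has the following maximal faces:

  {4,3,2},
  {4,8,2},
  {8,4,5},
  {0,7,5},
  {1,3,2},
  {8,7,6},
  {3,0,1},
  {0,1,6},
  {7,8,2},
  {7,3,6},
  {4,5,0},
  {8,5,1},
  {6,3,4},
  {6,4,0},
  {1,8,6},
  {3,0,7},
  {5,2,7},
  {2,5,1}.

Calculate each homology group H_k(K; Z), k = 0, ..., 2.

H_0 ≅ Z,  H_1 ≅ Z ⊕ Z/2Z,  H_2 = 0.

K has 9 vertices, 27 edges, 18 triangles.
rank ∂_0 = 0, rank ∂_1 = 8 ⇒ b_0 = 9 − 0 − 8 = 1; all invariant factors of ∂_1 are 1 so no torsion. So H_0 = Z.
rank ∂_1 = 8, rank ∂_2 = 18 ⇒ b_1 = 27 − 8 − 18 = 1; ∂_2 has invariant factor(s) [2] giving torsion. So H_1 = Z ⊕ Z/2Z.
rank ∂_2 = 18, rank ∂_3 = 0 ⇒ b_2 = 18 − 18 − 0 = 0. So H_2 = 0.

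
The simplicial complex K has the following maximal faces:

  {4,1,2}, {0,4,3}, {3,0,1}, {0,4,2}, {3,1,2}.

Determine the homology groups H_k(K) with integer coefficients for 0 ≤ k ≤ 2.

H_0 = Z,  H_1 = Z,  H_2 = 0.

K has 5 vertices, 10 edges, 5 triangles.
rank ∂_0 = 0, rank ∂_1 = 4 ⇒ b_0 = 5 − 0 − 4 = 1; all invariant factors of ∂_1 are 1 so no torsion. So H_0 ≅ Z.
rank ∂_1 = 4, rank ∂_2 = 5 ⇒ b_1 = 10 − 4 − 5 = 1; all invariant factors of ∂_2 are 1 so no torsion. So H_1 ≅ Z.
rank ∂_2 = 5, rank ∂_3 = 0 ⇒ b_2 = 5 − 5 − 0 = 0. So H_2 ≅ 0.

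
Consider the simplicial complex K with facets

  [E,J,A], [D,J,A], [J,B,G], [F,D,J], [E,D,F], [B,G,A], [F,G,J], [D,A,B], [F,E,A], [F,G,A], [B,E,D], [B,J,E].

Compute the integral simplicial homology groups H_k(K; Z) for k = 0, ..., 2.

H_0 ≅ Z,  H_1 ≅ Z/2,  H_2 = 0.

Take the total order A < B < D < E < F < G < J on the vertex set. Then K (dimension 2) consists of the simplices:

  0-simplices (7): A, B, D, E, F, G, J
  1-simplices (18): AB, AD, AE, AF, AG, AJ, BD, BE, BG, BJ, DE, DF, DJ, EF, EJ, FG, FJ, GJ
  2-simplices (12): ABD, ABG, ADJ, AEF, AEJ, AFG, BDE, BEJ, BGJ, DEF, DFJ, FGJ

so the chain groups are C_0 ≅ Z^7, C_1 ≅ Z^18, C_2 ≅ Z^12.

The boundary map ∂_1: C_1 → C_0 sends each edge [p,q] (with p < q) to q − p. For instance
  ∂AJ = J − A.
The 7×18 boundary matrix has rank 6 and Smith normal form diag(1,1,1,1,1,1).

The boundary map ∂_2: C_2 → C_1 maps a triangle to the signed sum of its edges. For instance
  ∂DEF = EF − DF + DE,
  ∂BDE = DE − BE + BD.
The resulting 18×12 matrix has rank 12, and its Smith normal form has invariant factors (1,1,1,1,1,1,1,1,1,1,1,2).

Now H_k = ker ∂_k / im ∂_{k+1}, so:

  H_0: rank C_0 − rank ∂_1 = 7 − 6 = 1, and the invariant factors of ∂_1 are all 1, so H_0 = Z.
  H_1: rank ker ∂_1 − rank ∂_2 = (18 − 6) − 12 = 0, and ∂_2 has invariant factor 2 > 1, so H_1 = Z/2.
  H_2: rank ker ∂_2 − rank ∂_3 = (12 − 12) − 0 = 0, and there is no ∂_3, so H_2 = 0.

As a check, the Euler characteristic is 7 − 18 + 12 = 1, which agrees with 1 − 0 + 0 = 1.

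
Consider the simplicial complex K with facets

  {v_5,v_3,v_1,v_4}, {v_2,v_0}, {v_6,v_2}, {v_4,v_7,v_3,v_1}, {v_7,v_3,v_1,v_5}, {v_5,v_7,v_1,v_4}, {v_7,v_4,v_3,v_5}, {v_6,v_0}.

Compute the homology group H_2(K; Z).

K has 8 vertices, 13 edges, 10 triangles, 5 3-simplices.
rank ∂_2 = 6, rank ∂_3 = 4 ⇒ b_2 = 10 − 6 − 4 = 0; all invariant factors of ∂_3 are 1 so no torsion. So H_2 ≅ 0.

H_2 ≅ 0.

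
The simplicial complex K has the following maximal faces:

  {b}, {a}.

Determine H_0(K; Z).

K has 2 vertices.
rank ∂_0 = 0, rank ∂_1 = 0 ⇒ b_0 = 2 − 0 − 0 = 2. So H_0 = Z^2.

H_0 = Z^2.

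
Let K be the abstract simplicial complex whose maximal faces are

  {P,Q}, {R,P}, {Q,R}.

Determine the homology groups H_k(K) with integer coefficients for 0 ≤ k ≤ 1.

K has 3 vertices, 3 edges.
rank ∂_0 = 0, rank ∂_1 = 2 ⇒ b_0 = 3 − 0 − 2 = 1; all invariant factors of ∂_1 are 1 so no torsion. So H_0 ≅ Z.
rank ∂_1 = 2, rank ∂_2 = 0 ⇒ b_1 = 3 − 2 − 0 = 1. So H_1 ≅ Z.

H_0 ≅ Z,  H_1 ≅ Z.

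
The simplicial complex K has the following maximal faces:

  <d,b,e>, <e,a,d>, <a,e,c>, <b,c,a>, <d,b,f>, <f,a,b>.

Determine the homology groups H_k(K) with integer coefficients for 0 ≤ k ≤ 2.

K has 6 vertices, 12 edges, 6 triangles.
rank ∂_0 = 0, rank ∂_1 = 5 ⇒ b_0 = 6 − 0 − 5 = 1; all invariant factors of ∂_1 are 1 so no torsion. So H_0 = Z.
rank ∂_1 = 5, rank ∂_2 = 6 ⇒ b_1 = 12 − 5 − 6 = 1; all invariant factors of ∂_2 are 1 so no torsion. So H_1 = Z.
rank ∂_2 = 6, rank ∂_3 = 0 ⇒ b_2 = 6 − 6 − 0 = 0. So H_2 = 0.

H_0 ≅ Z,  H_1 ≅ Z,  H_2 = 0.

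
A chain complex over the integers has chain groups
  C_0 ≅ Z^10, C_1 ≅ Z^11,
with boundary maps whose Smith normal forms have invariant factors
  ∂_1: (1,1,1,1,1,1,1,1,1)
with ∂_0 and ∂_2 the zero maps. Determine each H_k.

H_0 ≅ Z,  H_1 ≅ Z^2.

H_0: b_0 = 10 − 0 − 9 = 1; torsion from ∂_1 factors > 1: none. So H_0 ≅ Z.
H_1: b_1 = 11 − 9 − 0 = 2; torsion from ∂_2 factors > 1: none. So H_1 ≅ Z^2.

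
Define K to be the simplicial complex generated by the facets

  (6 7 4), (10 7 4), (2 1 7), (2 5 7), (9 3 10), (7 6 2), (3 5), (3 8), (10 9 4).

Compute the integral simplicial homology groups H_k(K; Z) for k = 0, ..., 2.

Order the vertices as 1 < 2 < 3 < 4 < 5 < 6 < 7 < 8 < 9 < 10. Listing each simplex with vertices in this order, K has dimension 2 with simplices:

  0-simplices (10): [1], [2], [3], [4], [5], [6], [7], [8], [9], [10]
  1-simplices (17): [1,2], [1,7], [2,5], [2,6], [2,7], [3,5], [3,8], [3,9], [3,10], [4,6], [4,7], [4,9], [4,10], [5,7], [6,7], [7,10], [9,10]
  2-simplices (7): [1,2,7], [2,5,7], [2,6,7], [3,9,10], [4,6,7], [4,7,10], [4,9,10]

Hence C_0 ≅ Z^10, C_1 ≅ Z^17, C_2 ≅ Z^7.

∂_1: C_1 → C_0 maps an edge to its endpoints' difference, ∂[p,q] = q − p. For instance
  ∂[3,5] = [5] − [3].
This gives a 10×17 integer matrix of rank 9; reducing to Smith normal form yields diagonal entries (1,1,1,1,1,1,1,1,1).

∂_2: C_2 → C_1 maps a triangle to the signed sum of its edges. For instance
  ∂[4,9,10] = [9,10] − [4,10] + [4,9],
  ∂[1,2,7] = [2,7] − [1,7] + [1,2].
The 17×7 boundary matrix has rank 7 and Smith normal form diag(1,1,1,1,1,1,1).

From H_k ≅ ker(∂_k) / im(∂_{k+1}) we obtain:

  H_0: rank C_0 − rank ∂_1 = 10 − 9 = 1, and the invariant factors of ∂_1 are all 1, so H_0 = Z.
  H_1: rank ker ∂_1 − rank ∂_2 = (17 − 9) − 7 = 1, and the invariant factors of ∂_2 are all 1, so H_1 = Z.
  H_2: rank ker ∂_2 − rank ∂_3 = (7 − 7) − 0 = 0, and there is no ∂_3, so H_2 = 0.

As a check, the Euler characteristic is 10 − 17 + 7 = 0, which agrees with 1 − 1 + 0 = 0.

H_0 ≅ Z,  H_1 ≅ Z,  H_2 = 0.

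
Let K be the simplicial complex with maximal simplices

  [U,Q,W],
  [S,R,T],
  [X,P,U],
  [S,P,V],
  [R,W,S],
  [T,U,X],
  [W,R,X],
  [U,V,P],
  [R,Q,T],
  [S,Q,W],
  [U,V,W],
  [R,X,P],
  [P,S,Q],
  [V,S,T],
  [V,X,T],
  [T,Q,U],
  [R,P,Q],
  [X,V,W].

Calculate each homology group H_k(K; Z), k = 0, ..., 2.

H_0 ≅ Z,  H_1 ≅ Z × Z/2,  H_2 = 0.

K has 9 vertices, 27 edges, 18 triangles.
rank ∂_0 = 0, rank ∂_1 = 8 ⇒ b_0 = 9 − 0 − 8 = 1; all invariant factors of ∂_1 are 1 so no torsion. So H_0 ≅ Z.
rank ∂_1 = 8, rank ∂_2 = 18 ⇒ b_1 = 27 − 8 − 18 = 1; ∂_2 has invariant factor(s) [2] giving torsion. So H_1 ≅ Z × Z/2.
rank ∂_2 = 18, rank ∂_3 = 0 ⇒ b_2 = 18 − 18 − 0 = 0. So H_2 ≅ 0.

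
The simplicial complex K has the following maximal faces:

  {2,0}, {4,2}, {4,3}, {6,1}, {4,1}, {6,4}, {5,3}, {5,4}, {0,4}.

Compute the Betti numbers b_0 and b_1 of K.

b_0 = 1, b_1 = 3.

Fix the vertex order 0 < 1 < 2 < 3 < 4 < 5 < 6 and write every simplex with vertices in increasing order. Then dim K = 1 and the simplices of K are:

  0-simplices (7): [0], [1], [2], [3], [4], [5], [6]
  1-simplices (9): [0,2], [0,4], [1,4], [1,6], [2,4], [3,4], [3,5], [4,5], [4,6]

so the chain groups are C_0 ≅ Z^7, C_1 ≅ Z^9.

The boundary map ∂_1: C_1 → C_0 is given by ∂[p,q] = [q] − [p]. For instance
  ∂[0,2] = [2] − [0].
This gives a 7×9 integer matrix of rank 6; reducing to Smith normal form yields diagonal entries (1,1,1,1,1,1).

From H_k ≅ ker(∂_k) / im(∂_{k+1}) we obtain:

  H_0: rank C_0 − rank ∂_1 = 7 − 6 = 1, and the invariant factors of ∂_1 are all 1, so H_0 ≅ Z.
  H_1: rank ker ∂_1 − rank ∂_2 = (9 − 6) − 0 = 3, and there is no ∂_2, so H_1 ≅ Z^3.

Hence the Betti numbers are b_0 = 1, b_1 = 3.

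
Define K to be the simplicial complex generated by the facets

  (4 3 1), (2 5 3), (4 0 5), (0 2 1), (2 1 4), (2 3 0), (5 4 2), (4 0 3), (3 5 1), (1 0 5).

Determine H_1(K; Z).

H_1 ≅ Z/2.

Fix the vertex order 0 < 1 < 2 < 3 < 4 < 5 and write every simplex with vertices in increasing order. Then dim K = 2 and the simplices of K are:

  0-simplices (6): [0], [1], [2], [3], [4], [5]
  1-simplices (15): [0,1], [0,2], [0,3], [0,4], [0,5], [1,2], [1,3], [1,4], [1,5], [2,3], [2,4], [2,5], [3,4], [3,5], [4,5]
  2-simplices (10): [0,1,2], [0,1,5], [0,2,3], [0,3,4], [0,4,5], [1,2,4], [1,3,4], [1,3,5], [2,3,5], [2,4,5]

Hence C_0 ≅ Z^6, C_1 ≅ Z^15, C_2 ≅ Z^10.

The boundary map ∂_1: C_1 → C_0 is given by ∂[p,q] = [q] − [p].
The resulting 6×15 matrix has rank 5, and its Smith normal form has invariant factors (1,1,1,1,1).

The boundary map ∂_2: C_2 → C_1 maps a triangle to the signed sum of its edges. For instance
  ∂[1,3,5] = [3,5] − [1,5] + [1,3],
  ∂[0,1,2] = [1,2] − [0,2] + [0,1].
The resulting 15×10 matrix has rank 10, and its Smith normal form has invariant factors (1,1,1,1,1,1,1,1,1,2).

Computing H_k = (kernel of ∂_k) / (image of ∂_{k+1}):

  H_1: rank ker ∂_1 − rank ∂_2 = (15 − 5) − 10 = 0, and ∂_2 has invariant factor 2 > 1, so H_1 ≅ Z/2.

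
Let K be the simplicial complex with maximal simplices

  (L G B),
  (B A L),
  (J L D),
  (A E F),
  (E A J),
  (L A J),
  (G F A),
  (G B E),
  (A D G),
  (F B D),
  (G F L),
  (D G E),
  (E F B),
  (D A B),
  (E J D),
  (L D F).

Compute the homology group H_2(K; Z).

H_2 ≅ Z.

Fix the vertex order A < B < D < E < F < G < J < L and write every simplex with vertices in increasing order. Then dim K = 2 and the simplices of K are:

  0-simplices (8): A, B, D, E, F, G, J, L
  1-simplices (24): AB, AD, AE, AF, AG, AJ, AL, BD, BE, BF, BG, BL, DE, DF, DG, DJ, DL, EF, EG, EJ, FG, FL, GL, JL
  2-simplices (16): ABD, ABL, ADG, AEF, AEJ, AFG, AJL, BDF, BEF, BEG, BGL, DEG, DEJ, DFL, DJL, FGL

so the chain groups are C_0 ≅ Z^8, C_1 ≅ Z^24, C_2 ≅ Z^16.

∂_1: C_1 → C_0 sends each edge [p,q] (with p < q) to q − p.
The 8×24 boundary matrix has rank 7 and Smith normal form diag(1,1,1,1,1,1,1).

Boundary ∂_2: C_2 → C_1 acts by ∂[p,q,r] = [q,r] − [p,r] + [p,q]. For instance
  ∂DFL = FL − DL + DF,
  ∂ABD = BD − AD + AB.
As a 24×16 matrix over Z this has rank 15, with invariant factors (1,1,1,1,1,1,1,1,1,1,1,1,1,1,1).

Now H_k = ker ∂_k / im ∂_{k+1}, so:

  H_2: rank ker ∂_2 − rank ∂_3 = (16 − 15) − 0 = 1, and there is no ∂_3, so H_2 = Z.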